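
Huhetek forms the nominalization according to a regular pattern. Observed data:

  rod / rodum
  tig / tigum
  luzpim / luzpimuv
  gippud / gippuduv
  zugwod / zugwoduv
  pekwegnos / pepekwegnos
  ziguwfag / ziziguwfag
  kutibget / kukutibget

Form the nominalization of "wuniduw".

wuwuniduw

rod and gippud both end in -d yet inflect differently (rodum, gippuduv), so the final letter is not what conditions the rule; the number of vowels is.
"wuniduw" has 3 vowels. The stems with 3 vowels (pekwegnos → pepekwegnos, ziguwfag → ziziguwfag, kutibget → kukutibget) repeat the first consonant+vowel as a prefix.
So wuniduw → wuwuniduw.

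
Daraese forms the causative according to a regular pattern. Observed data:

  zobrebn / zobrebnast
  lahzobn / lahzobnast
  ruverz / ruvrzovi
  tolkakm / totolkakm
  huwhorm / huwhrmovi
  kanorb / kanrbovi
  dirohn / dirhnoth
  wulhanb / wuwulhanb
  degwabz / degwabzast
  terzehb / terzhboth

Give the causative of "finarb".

finrbovi

dirohn and lahzobn both end in -n yet inflect differently (dirhnoth, lahzobnast), so the final letter is not what conditions the rule; the second-to-last letter is.
"finarb" has second-to-last letter 'r'. The stems whose second-to-last letter is 'r' (ruverz → ruvrzovi, kanorb → kanrbovi, huwhorm → huwhrmovi) delete the last vowel and add -ovi.
The other patterns: stems whose second-to-last letter is 'h' delete the last vowel and add -oth; stems whose second-to-last letter is 'b' add -ast; stems whose second-to-last letter is 'k' or 'n' repeat the first consonant+vowel as a prefix.
So finarb → finrbovi.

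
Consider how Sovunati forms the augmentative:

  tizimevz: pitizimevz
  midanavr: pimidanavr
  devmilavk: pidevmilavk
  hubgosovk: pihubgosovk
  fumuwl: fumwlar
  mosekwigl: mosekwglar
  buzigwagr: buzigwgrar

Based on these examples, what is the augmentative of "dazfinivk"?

pidazfinivk

"dazfinivk" has second-to-last letter 'v'. The stems whose second-to-last letter is 'v' (tizimevz → pitizimevz, midanavr → pimidanavr, devmilavk → pidevmilavk) add the prefix pi-.
The other pattern: stems whose second-to-last letter is 'g' or 'w' delete the last vowel and add -ar.
So dazfinivk → pidazfinivk.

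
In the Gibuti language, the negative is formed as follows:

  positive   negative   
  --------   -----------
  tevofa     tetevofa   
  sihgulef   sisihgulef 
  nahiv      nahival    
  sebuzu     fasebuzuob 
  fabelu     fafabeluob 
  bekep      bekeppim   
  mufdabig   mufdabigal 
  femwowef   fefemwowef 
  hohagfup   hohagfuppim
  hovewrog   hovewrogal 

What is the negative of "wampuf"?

wawampuf

"wampuf" ends in -f. The stems ending in -f (sihgulef → sisihgulef, femwowef → fefemwowef) repeat the first consonant+vowel as a prefix.
The other patterns: stems ending in -g or -v add -al; stems ending in -u add fa- … -ob around the stem; stems ending in -p double the final consonant and add -im.
So wampuf → wawampuf.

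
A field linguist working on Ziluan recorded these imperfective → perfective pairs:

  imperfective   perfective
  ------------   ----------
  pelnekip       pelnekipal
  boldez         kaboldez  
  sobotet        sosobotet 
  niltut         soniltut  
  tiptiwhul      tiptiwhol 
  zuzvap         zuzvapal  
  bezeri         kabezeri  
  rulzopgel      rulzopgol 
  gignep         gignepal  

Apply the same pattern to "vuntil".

tiptiwhul and niltut both have last vowel 'u' yet inflect differently (tiptiwhol, soniltut), so the last vowel is not what conditions the rule; the final letter is.
"vuntil" ends in -l. The stems ending in -l (rulzopgel → rulzopgol, tiptiwhul → tiptiwhol) change the last vowel to 'o'.
So vuntil → vuntol.

vuntol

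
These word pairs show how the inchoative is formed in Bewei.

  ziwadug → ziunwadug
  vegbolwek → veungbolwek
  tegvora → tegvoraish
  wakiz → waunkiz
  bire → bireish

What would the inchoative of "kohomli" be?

kohomliish

bire and vegbolwek both have last vowel 'e' yet inflect differently (bireish, veungbolwek), so the last vowel is not what conditions the rule; whether the stem ends in a vowel or a consonant is.
"kohomli" ends in a vowel. The stems ending in a vowel (tegvora → tegvoraish, bire → bireish) add -ish.
The other pattern: stems ending in a consonant insert -un- after the first vowel.
So kohomli → kohomliish.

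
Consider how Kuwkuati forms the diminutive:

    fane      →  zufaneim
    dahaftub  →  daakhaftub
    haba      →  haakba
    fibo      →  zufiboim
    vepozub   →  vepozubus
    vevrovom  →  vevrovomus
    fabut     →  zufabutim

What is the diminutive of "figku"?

vepozub and dahaftub both end in -b yet inflect differently (vepozubus, daakhaftub), so the final letter is not what conditions the rule; the first letter is.
"figku" begins with f-. The stems beginning with f- (fabut → zufabutim, fibo → zufiboim, fane → zufaneim) add zu- … -im around the stem.
The other patterns: stems beginning with v- add -us; stems beginning with d- or h- insert -ak- after the first vowel.
So figku → zufigkuim.

zufigkuim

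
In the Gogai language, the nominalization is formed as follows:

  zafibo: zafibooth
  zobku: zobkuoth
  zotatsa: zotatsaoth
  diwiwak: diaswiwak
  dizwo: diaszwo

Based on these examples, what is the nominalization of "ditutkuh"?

zafibo and dizwo both end in -o yet inflect differently (zafibooth, diaszwo), so the final letter is not what conditions the rule; the first letter is.
"ditutkuh" begins with d-. The stems beginning with d- (diwiwak → diaswiwak, dizwo → diaszwo) insert -as- after the first vowel.
So ditutkuh → diastutkuh.

diastutkuh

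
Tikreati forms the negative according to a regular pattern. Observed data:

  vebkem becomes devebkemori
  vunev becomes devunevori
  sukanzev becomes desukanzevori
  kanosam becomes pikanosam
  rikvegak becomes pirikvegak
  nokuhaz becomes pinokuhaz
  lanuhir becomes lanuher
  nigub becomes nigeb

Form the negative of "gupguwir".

vebkem and kanosam both end in -m yet inflect differently (devebkemori, pikanosam), so the final letter is not what conditions the rule; the last vowel is.
"gupguwir" has last vowel 'i'. The one such stem in the data (lanuhir → lanuher) changes the last vowel to 'e' (as does nigub), so the same rule applies.
So gupguwir → gupguwer.

gupguwer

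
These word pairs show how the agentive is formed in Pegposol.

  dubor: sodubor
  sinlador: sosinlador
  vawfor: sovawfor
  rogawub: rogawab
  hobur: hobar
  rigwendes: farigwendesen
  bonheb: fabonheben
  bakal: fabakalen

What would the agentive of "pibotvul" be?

pibotval

"pibotvul" has last vowel 'u'. The stems whose last vowel is 'u' (rogawub → rogawab, hobur → hobar) change the last vowel to 'a'.
The other patterns: stems whose last vowel is 'o' add the prefix so-; stems whose last vowel is 'a' or 'e' add fa- … -en around the stem.
So pibotvul → pibotval.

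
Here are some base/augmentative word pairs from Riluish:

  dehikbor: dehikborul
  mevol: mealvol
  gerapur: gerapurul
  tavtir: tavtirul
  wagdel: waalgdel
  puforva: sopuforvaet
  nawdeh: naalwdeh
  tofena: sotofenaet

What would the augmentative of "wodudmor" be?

dehikbor and mevol both have last vowel 'o' yet inflect differently (dehikborul, mealvol), so the last vowel is not what conditions the rule; the final letter is.
"wodudmor" ends in -r. The stems ending in -r (dehikbor → dehikborul, gerapur → gerapurul, tavtir → tavtirul) add -ul.
The other patterns: stems ending in -a add so- … -et around the stem; stems ending in -h or -l insert -al- after the first vowel.
So wodudmor → wodudmorul.

wodudmorul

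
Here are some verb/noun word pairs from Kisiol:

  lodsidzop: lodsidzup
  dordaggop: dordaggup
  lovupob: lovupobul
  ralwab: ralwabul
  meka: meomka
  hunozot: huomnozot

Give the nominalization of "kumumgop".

kumumgup

lodsidzop and lovupob both have last vowel 'o' yet inflect differently (lodsidzup, lovupobul), so the last vowel is not what conditions the rule; the final letter is.
"kumumgop" ends in -p. The stems ending in -p (lodsidzop → lodsidzup, dordaggop → dordaggup) change the last vowel to 'u'.
The other patterns: stems ending in -b add -ul; stems ending in -a or -t insert -om- after the first vowel.
So kumumgop → kumumgup.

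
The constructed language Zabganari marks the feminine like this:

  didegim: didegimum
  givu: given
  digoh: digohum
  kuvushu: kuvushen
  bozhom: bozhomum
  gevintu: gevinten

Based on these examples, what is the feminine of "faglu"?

givu and digoh both have 2 vowels yet inflect differently (given, digohum), so the number of vowels is not what conditions the rule; the final letter is.
"faglu" ends in -u. The stems ending in -u (gevintu → gevinten, givu → given, kuvushu → kuvushen) drop the final letter and add -en.
The other pattern: stems ending in -h or -m add -um.
So faglu → faglen.

faglen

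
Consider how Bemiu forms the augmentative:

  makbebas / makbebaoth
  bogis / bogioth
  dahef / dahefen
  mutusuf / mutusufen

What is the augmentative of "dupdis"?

dupdioth

makbebas and mutusuf both begin with m- yet inflect differently (makbebaoth, mutusufen), so the first letter is not what conditions the rule; the final letter is.
"dupdis" ends in -s. The stems ending in -s (makbebas → makbebaoth, bogis → bogioth) drop the final letter and add -oth.
The other pattern: stems ending in -f add -en.
So dupdis → dupdioth.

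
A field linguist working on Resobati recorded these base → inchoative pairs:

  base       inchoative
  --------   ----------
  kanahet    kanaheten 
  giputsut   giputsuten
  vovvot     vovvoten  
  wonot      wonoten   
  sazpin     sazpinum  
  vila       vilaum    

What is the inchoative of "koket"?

koketen

vovvot and vila both begin with v- yet inflect differently (vovvoten, vilaum), so the first letter is not what conditions the rule; the final letter is.
"koket" ends in -t. The stems ending in -t (kanahet → kanaheten, giputsut → giputsuten, vovvot → vovvoten) add -en.
So koket → koketen.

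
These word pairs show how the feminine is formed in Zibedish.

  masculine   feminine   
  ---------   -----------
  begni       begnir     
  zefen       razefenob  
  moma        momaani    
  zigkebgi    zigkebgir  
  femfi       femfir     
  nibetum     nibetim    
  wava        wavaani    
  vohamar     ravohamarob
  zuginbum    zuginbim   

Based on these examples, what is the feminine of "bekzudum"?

wava and vohamar both have last vowel 'a' yet inflect differently (wavaani, ravohamarob), so the last vowel is not what conditions the rule; the final letter is.
"bekzudum" ends in -m. The stems ending in -m (nibetum → nibetim, zuginbum → zuginbim) change the last vowel to 'i'.
The other patterns: stems ending in -i drop the final letter and add -ir; stems ending in -a add -ani; stems ending in -n or -r add ra- … -ob around the stem.
So bekzudum → bekzudim.

bekzudim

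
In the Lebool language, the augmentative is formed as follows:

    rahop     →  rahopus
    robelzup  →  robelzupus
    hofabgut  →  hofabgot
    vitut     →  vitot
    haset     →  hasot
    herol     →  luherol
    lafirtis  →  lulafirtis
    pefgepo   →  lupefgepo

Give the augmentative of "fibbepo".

robelzup and hofabgut both have last vowel 'u' yet inflect differently (robelzupus, hofabgot), so the last vowel is not what conditions the rule; the final letter is.
"fibbepo" ends in -o. The one such stem in the data (pefgepo → lupefgepo) adds the prefix lu-, so the same rule applies.
So fibbepo → lufibbepo.

lufibbepo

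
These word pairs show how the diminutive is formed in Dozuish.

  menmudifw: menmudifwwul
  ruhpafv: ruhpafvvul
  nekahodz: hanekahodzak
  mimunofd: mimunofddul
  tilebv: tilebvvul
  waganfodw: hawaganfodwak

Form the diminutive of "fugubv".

waganfodw and menmudifw both end in -w yet inflect differently (hawaganfodwak, menmudifwwul), so the final letter is not what conditions the rule; the second-to-last letter is.
"fugubv" has second-to-last letter 'b'. The one such stem in the data (tilebv → tilebvvul) doubles the final consonant and adds -ul (as do ruhpafv, mimunofd), so the same rule applies.
So fugubv → fugubvvul.

fugubvvul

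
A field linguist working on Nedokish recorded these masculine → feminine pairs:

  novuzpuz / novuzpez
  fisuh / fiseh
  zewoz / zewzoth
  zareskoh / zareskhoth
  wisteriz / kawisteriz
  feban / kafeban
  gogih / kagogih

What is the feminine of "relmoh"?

novuzpuz and zewoz both end in -z yet inflect differently (novuzpez, zewzoth), so the final letter is not what conditions the rule; the last vowel is.
"relmoh" has last vowel 'o'. The stems whose last vowel is 'o' (zewoz → zewzoth, zareskoh → zareskhoth) delete the last vowel and add -oth.
The other patterns: stems whose last vowel is 'u' change the last vowel to 'e'; stems whose last vowel is 'a' or 'i' add the prefix ka-.
So relmoh → relmhoth.

relmhoth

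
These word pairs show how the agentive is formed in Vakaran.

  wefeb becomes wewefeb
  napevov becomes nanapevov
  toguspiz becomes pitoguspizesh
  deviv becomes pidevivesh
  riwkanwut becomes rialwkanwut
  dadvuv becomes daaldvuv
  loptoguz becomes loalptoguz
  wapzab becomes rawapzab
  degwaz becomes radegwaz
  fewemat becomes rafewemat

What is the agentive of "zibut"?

"zibut" has last vowel 'u'. The stems whose last vowel is 'u' (riwkanwut → rialwkanwut, dadvuv → daaldvuv, loptoguz → loalptoguz) insert -al- after the first vowel.
The other patterns: stems whose last vowel is 'e' or 'o' repeat the first consonant+vowel as a prefix; stems whose last vowel is 'i' add pi- … -esh around the stem; stems whose last vowel is 'a' add the prefix ra-.
So zibut → zialbut.

zialbut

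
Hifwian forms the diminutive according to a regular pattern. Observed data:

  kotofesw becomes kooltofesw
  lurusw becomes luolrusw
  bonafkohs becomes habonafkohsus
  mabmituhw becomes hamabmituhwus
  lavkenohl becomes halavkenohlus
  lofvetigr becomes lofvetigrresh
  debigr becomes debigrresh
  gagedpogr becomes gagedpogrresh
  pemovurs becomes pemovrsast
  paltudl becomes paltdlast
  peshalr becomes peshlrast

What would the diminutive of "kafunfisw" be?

"kafunfisw" has second-to-last letter 's'. The stems whose second-to-last letter is 's' (kotofesw → kooltofesw, lurusw → luolrusw) insert -ol- after the first vowel.
The other patterns: stems whose second-to-last letter is 'h' add ha- … -us around the stem; stems whose second-to-last letter is 'g' double the final consonant and add -esh; stems whose second-to-last letter is 'd', 'l' or 'r' delete the last vowel and add -ast.
So kafunfisw → kaolfunfisw.

kaolfunfisw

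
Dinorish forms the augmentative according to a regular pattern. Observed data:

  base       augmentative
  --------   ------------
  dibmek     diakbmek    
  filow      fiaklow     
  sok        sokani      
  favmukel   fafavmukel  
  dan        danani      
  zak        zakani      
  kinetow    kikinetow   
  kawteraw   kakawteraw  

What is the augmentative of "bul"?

bulani

"bul" has 1 vowel. The stems with 1 vowel (sok → sokani, zak → zakani, dan → danani) add -ani.
The other patterns: stems with 2 vowels insert -ak- after the first vowel; stems with 3 vowels repeat the first consonant+vowel as a prefix.
So bul → bulani.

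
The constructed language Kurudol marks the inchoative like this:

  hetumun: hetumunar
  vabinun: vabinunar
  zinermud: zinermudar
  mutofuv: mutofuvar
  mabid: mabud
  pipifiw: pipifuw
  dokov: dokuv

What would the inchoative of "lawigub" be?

zinermud and mabid both end in -d yet inflect differently (zinermudar, mabud), so the final letter is not what conditions the rule; the last vowel is.
"lawigub" has last vowel 'u'. The stems whose last vowel is 'u' (hetumun → hetumunar, vabinun → vabinunar, zinermud → zinermudar) add -ar.
So lawigub → lawigubar.

lawigubar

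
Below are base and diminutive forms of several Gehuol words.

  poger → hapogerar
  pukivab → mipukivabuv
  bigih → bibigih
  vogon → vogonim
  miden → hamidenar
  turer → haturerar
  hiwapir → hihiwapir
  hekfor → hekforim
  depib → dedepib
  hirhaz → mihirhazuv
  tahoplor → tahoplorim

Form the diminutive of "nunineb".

hanuninebar

vogon and miden both end in -n yet inflect differently (vogonim, hamidenar), so the final letter is not what conditions the rule; the last vowel is.
"nunineb" has last vowel 'e'. The stems whose last vowel is 'e' (miden → hamidenar, turer → haturerar, poger → hapogerar) add ha- … -ar around the stem.
The other patterns: stems whose last vowel is 'a' add mi- … -uv around the stem; stems whose last vowel is 'o' add -im; stems whose last vowel is 'i' repeat the first consonant+vowel as a prefix.
So nunineb → hanuninebar.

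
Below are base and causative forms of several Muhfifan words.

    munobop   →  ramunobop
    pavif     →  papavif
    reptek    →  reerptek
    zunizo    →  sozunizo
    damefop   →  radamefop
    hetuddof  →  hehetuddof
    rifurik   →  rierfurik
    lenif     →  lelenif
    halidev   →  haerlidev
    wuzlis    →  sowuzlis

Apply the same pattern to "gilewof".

"gilewof" ends in -f. The stems ending in -f (lenif → lelenif, hetuddof → hehetuddof, pavif → papavif) repeat the first consonant+vowel as a prefix.
So gilewof → gigilewof.

gigilewof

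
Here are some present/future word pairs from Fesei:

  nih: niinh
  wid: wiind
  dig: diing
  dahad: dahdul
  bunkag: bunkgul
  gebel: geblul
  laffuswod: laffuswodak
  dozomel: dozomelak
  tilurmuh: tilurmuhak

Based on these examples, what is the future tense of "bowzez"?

wid and dahad both end in -d yet inflect differently (wiind, dahdul), so the final letter is not what conditions the rule; the number of vowels is.
"bowzez" has 2 vowels. The stems with 2 vowels (dahad → dahdul, bunkag → bunkgul, gebel → geblul) delete the last vowel and add -ul.
So bowzez → bowzzul.

bowzzul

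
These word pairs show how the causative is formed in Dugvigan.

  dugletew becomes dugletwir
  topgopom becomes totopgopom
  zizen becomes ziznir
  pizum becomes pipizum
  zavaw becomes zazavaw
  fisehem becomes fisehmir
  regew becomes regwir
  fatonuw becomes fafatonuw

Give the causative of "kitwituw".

dugletew and zavaw both end in -w yet inflect differently (dugletwir, zazavaw), so the final letter is not what conditions the rule; the last vowel is.
"kitwituw" has last vowel 'u'. The stems whose last vowel is 'u' (fatonuw → fafatonuw, pizum → pipizum) repeat the first consonant+vowel as a prefix.
So kitwituw → kikitwituw.

kikitwituw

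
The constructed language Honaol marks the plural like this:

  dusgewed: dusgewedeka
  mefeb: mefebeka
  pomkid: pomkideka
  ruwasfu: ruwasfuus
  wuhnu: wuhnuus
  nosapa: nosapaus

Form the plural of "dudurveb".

dudurvebeka

dusgewed and nosapa both have 3 vowels yet inflect differently (dusgewedeka, nosapaus), so the number of vowels is not what conditions the rule; whether the stem ends in a vowel or a consonant is.
"dudurveb" ends in a consonant. The stems ending in a consonant (pomkid → pomkideka, mefeb → mefebeka, dusgewed → dusgewedeka) add -eka.
So dudurveb → dudurvebeka.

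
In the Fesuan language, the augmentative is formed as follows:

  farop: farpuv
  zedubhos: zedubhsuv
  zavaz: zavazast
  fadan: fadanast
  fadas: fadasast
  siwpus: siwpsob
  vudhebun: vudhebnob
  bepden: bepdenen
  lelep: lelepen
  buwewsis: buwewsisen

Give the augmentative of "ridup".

ridpob

zedubhos and fadas both end in -s yet inflect differently (zedubhsuv, fadasast), so the final letter is not what conditions the rule; the last vowel is.
"ridup" has last vowel 'u'. The stems whose last vowel is 'u' (siwpus → siwpsob, vudhebun → vudhebnob) delete the last vowel and add -ob.
So ridup → ridpob.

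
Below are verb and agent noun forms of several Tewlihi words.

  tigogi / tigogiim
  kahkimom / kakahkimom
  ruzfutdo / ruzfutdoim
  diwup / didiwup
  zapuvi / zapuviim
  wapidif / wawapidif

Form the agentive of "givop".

gigivop

wapidif and tigogi both have last vowel 'i' yet inflect differently (wawapidif, tigogiim), so the last vowel is not what conditions the rule; whether the stem ends in a vowel or a consonant is.
"givop" ends in a consonant. The stems ending in a consonant (kahkimom → kakahkimom, diwup → didiwup, wapidif → wawapidif) repeat the first consonant+vowel as a prefix.
So givop → gigivop.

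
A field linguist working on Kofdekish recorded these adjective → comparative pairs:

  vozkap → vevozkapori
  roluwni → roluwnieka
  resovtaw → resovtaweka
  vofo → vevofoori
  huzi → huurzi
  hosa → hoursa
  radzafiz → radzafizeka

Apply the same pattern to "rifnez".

roluwni and huzi both end in -i yet inflect differently (roluwnieka, huurzi), so the final letter is not what conditions the rule; the first letter is.
"rifnez" begins with r-. The stems beginning with r- (resovtaw → resovtaweka, radzafiz → radzafizeka, roluwni → roluwnieka) add -eka.
The other patterns: stems beginning with v- add ve- … -ori around the stem; stems beginning with h- insert -ur- after the first vowel.
So rifnez → rifnezeka.

rifnezeka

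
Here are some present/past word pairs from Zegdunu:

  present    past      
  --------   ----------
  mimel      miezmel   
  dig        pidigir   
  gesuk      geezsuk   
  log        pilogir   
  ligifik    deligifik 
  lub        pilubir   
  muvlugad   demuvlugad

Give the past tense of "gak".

gesuk and ligifik both end in -k yet inflect differently (geezsuk, deligifik), so the final letter is not what conditions the rule; the number of vowels is.
"gak" has 1 vowel. The stems with 1 vowel (log → pilogir, lub → pilubir, dig → pidigir) add pi- … -ir around the stem.
The other patterns: stems with 2 vowels insert -ez- after the first vowel; stems with 3 vowels add the prefix de-.
So gak → pigakir.

pigakir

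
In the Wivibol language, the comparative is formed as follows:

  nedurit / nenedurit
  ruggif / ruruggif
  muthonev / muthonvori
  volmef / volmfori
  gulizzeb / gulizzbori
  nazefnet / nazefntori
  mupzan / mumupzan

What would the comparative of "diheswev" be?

diheswvori

"diheswev" has last vowel 'e'. The stems whose last vowel is 'e' (gulizzeb → gulizzbori, nazefnet → nazefntori, muthonev → muthonvori) delete the last vowel and add -ori.
The other pattern: stems whose last vowel is 'a' or 'i' repeat the first consonant+vowel as a prefix.
So diheswev → diheswvori.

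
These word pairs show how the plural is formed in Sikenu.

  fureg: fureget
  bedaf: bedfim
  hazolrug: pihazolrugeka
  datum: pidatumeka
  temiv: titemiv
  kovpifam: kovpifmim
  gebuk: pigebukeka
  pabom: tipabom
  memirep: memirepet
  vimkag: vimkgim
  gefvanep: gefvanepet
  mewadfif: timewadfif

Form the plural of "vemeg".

vemeget

"vemeg" has last vowel 'e'. The stems whose last vowel is 'e' (memirep → memirepet, fureg → fureget, gefvanep → gefvanepet) add -et.
The other patterns: stems whose last vowel is 'u' add pi- … -eka around the stem; stems whose last vowel is 'i' or 'o' add the prefix ti-; stems whose last vowel is 'a' delete the last vowel and add -im.
So vemeg → vemeget.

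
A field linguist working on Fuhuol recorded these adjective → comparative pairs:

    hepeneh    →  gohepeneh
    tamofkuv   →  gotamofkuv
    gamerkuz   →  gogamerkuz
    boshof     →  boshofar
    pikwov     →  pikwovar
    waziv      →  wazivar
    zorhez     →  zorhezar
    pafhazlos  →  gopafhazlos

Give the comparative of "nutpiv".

pikwov and tamofkuv both end in -v yet inflect differently (pikwovar, gotamofkuv), so the final letter is not what conditions the rule; the number of vowels is.
"nutpiv" has 2 vowels. The stems with 2 vowels (pikwov → pikwovar, waziv → wazivar, zorhez → zorhezar) add -ar.
The other pattern: stems with 3 vowels add the prefix go-.
So nutpiv → nutpivar.

nutpivar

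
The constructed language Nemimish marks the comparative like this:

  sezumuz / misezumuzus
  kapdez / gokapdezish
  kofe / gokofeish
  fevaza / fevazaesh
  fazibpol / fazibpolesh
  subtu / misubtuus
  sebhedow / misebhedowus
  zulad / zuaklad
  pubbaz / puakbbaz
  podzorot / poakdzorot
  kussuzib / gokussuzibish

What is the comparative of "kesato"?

gokesatoish

kapdez and sezumuz both end in -z yet inflect differently (gokapdezish, misezumuzus), so the final letter is not what conditions the rule; the first letter is.
"kesato" begins with k-. The stems beginning with k- (kofe → gokofeish, kapdez → gokapdezish, kussuzib → gokussuzibish) add go- … -ish around the stem.
The other patterns: stems beginning with f- add -esh; stems beginning with s- add mi- … -us around the stem; stems beginning with p- or z- insert -ak- after the first vowel.
So kesato → gokesatoish.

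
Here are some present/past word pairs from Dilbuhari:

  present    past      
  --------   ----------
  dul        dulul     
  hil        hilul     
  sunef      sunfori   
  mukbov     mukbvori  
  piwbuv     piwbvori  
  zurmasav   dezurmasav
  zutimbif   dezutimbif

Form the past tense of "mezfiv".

"mezfiv" has 2 vowels. The stems with 2 vowels (sunef → sunfori, mukbov → mukbvori, piwbuv → piwbvori) delete the last vowel and add -ori.
The other patterns: stems with 1 vowel add -ul; stems with 3 vowels add the prefix de-.
So mezfiv → mezfvori.

mezfvori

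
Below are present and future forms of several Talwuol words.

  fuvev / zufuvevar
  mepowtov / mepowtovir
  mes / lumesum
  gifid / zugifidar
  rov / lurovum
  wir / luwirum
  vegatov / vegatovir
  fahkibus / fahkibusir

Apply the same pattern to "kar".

lukarum

rov and fuvev both end in -v yet inflect differently (lurovum, zufuvevar), so the final letter is not what conditions the rule; the number of vowels is.
"kar" has 1 vowel. The stems with 1 vowel (rov → lurovum, wir → luwirum, mes → lumesum) add lu- … -um around the stem.
So kar → lukarum.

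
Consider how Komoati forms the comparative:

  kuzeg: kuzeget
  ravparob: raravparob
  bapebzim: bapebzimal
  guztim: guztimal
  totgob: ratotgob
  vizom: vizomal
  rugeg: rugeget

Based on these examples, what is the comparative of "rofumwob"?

rarofumwob

totgob and vizom both have last vowel 'o' yet inflect differently (ratotgob, vizomal), so the last vowel is not what conditions the rule; the final letter is.
"rofumwob" ends in -b. The stems ending in -b (totgob → ratotgob, ravparob → raravparob) add the prefix ra-.
So rofumwob → rarofumwob.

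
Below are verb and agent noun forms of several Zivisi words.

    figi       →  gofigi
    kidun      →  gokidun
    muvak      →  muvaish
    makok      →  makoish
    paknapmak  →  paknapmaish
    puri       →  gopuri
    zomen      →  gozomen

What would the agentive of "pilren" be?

"pilren" ends in -n. The stems ending in -n (kidun → gokidun, zomen → gozomen) add the prefix go-.
The other pattern: stems ending in -k drop the final letter and add -ish.
So pilren → gopilren.

gopilren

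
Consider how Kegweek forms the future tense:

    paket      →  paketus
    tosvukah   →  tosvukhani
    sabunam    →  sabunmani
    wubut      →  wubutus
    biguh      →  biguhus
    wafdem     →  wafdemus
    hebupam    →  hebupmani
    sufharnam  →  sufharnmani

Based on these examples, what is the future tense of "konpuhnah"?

konpuhnhani

"konpuhnah" has last vowel 'a'. The stems whose last vowel is 'a' (sufharnam → sufharnmani, tosvukah → tosvukhani, hebupam → hebupmani) delete the last vowel and add -ani.
So konpuhnah → konpuhnhani.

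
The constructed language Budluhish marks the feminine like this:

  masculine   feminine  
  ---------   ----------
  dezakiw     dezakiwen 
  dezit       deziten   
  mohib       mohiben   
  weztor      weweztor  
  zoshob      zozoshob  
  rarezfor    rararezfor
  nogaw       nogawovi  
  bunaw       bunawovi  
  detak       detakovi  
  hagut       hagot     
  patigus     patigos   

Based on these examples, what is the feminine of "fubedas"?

fubedasovi

mohib and zoshob both end in -b yet inflect differently (mohiben, zozoshob), so the final letter is not what conditions the rule; the last vowel is.
"fubedas" has last vowel 'a'. The stems whose last vowel is 'a' (nogaw → nogawovi, bunaw → bunawovi, detak → detakovi) add -ovi.
So fubedas → fubedasovi.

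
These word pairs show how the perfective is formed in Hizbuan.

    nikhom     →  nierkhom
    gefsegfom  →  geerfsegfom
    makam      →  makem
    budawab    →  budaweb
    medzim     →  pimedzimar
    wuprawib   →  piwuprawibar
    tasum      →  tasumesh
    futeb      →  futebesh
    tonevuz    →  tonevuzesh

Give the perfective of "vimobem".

vimobemesh

nikhom and makam both end in -m yet inflect differently (nierkhom, makem), so the final letter is not what conditions the rule; the last vowel is.
"vimobem" has last vowel 'e'. The one such stem in the data (futeb → futebesh) adds -esh, so the same rule applies.
The other patterns: stems whose last vowel is 'o' insert -er- after the first vowel; stems whose last vowel is 'a' change the last vowel to 'e'; stems whose last vowel is 'i' add pi- … -ar around the stem.
So vimobem → vimobemesh.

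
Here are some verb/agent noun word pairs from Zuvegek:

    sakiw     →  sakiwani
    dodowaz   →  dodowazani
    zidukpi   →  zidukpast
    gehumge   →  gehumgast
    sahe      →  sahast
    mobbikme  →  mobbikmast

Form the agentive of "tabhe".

sakiw and zidukpi both have last vowel 'i' yet inflect differently (sakiwani, zidukpast), so the last vowel is not what conditions the rule; whether the stem ends in a vowel or a consonant is.
"tabhe" ends in a vowel. The stems ending in a vowel (zidukpi → zidukpast, gehumge → gehumgast, sahe → sahast) drop the final letter and add -ast.
So tabhe → tabhast.

tabhast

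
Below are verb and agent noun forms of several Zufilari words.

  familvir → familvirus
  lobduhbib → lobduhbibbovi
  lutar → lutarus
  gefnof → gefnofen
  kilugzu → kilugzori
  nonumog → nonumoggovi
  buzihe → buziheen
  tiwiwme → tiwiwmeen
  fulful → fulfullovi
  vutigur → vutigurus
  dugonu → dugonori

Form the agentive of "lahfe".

dugonu and vutigur both have last vowel 'u' yet inflect differently (dugonori, vutigurus), so the last vowel is not what conditions the rule; the final letter is.
"lahfe" ends in -e. The stems ending in -e (tiwiwme → tiwiwmeen, buzihe → buziheen) add -en.
So lahfe → lahfeen.

lahfeen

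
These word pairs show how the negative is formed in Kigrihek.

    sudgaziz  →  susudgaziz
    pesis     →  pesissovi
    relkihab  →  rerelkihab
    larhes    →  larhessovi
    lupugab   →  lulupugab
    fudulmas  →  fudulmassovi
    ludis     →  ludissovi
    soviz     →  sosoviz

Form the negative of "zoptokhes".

zoptokhessovi

ludis and soviz both have last vowel 'i' yet inflect differently (ludissovi, sosoviz), so the last vowel is not what conditions the rule; the final letter is.
"zoptokhes" ends in -s. The stems ending in -s (larhes → larhessovi, ludis → ludissovi, fudulmas → fudulmassovi) double the final consonant and add -ovi.
The other pattern: stems ending in -b or -z repeat the first consonant+vowel as a prefix.
So zoptokhes → zoptokhessovi.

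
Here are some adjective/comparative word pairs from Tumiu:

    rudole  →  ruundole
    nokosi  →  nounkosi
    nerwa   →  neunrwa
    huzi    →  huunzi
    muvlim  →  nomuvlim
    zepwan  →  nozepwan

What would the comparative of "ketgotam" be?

noketgotam

nokosi and muvlim both have last vowel 'i' yet inflect differently (nounkosi, nomuvlim), so the last vowel is not what conditions the rule; whether the stem ends in a vowel or a consonant is.
"ketgotam" ends in a consonant. The stems ending in a consonant (muvlim → nomuvlim, zepwan → nozepwan) add the prefix no-.
So ketgotam → noketgotam.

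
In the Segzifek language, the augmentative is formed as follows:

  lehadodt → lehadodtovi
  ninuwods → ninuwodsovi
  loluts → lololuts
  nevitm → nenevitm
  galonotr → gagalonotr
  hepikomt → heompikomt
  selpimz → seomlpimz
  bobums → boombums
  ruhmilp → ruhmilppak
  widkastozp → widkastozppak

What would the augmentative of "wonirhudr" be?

wonirhudrovi

ninuwods and loluts both end in -s yet inflect differently (ninuwodsovi, lololuts), so the final letter is not what conditions the rule; the second-to-last letter is.
"wonirhudr" has second-to-last letter 'd'. The stems whose second-to-last letter is 'd' (lehadodt → lehadodtovi, ninuwods → ninuwodsovi) add -ovi.
The other patterns: stems whose second-to-last letter is 't' repeat the first consonant+vowel as a prefix; stems whose second-to-last letter is 'm' insert -om- after the first vowel; stems whose second-to-last letter is 'l' or 'z' double the final consonant and add -ak.
So wonirhudr → wonirhudrovi.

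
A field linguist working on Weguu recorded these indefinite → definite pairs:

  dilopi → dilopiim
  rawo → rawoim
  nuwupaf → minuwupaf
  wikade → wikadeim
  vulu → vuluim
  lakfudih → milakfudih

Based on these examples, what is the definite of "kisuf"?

lakfudih and dilopi both have last vowel 'i' yet inflect differently (milakfudih, dilopiim), so the last vowel is not what conditions the rule; whether the stem ends in a vowel or a consonant is.
"kisuf" ends in a consonant. The stems ending in a consonant (lakfudih → milakfudih, nuwupaf → minuwupaf) add the prefix mi-.
The other pattern: stems ending in a vowel add -im.
So kisuf → mikisuf.

mikisuf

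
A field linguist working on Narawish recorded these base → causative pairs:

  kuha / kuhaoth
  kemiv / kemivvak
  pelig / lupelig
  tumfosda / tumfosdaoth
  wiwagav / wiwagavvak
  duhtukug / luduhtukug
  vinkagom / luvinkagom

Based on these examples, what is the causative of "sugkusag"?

lusugkusag

kuha and wiwagav both have last vowel 'a' yet inflect differently (kuhaoth, wiwagavvak), so the last vowel is not what conditions the rule; the final letter is.
"sugkusag" ends in -g. The stems ending in -g (pelig → lupelig, duhtukug → luduhtukug) add the prefix lu-.
The other patterns: stems ending in -a add -oth; stems ending in -v double the final consonant and add -ak.
So sugkusag → lusugkusag.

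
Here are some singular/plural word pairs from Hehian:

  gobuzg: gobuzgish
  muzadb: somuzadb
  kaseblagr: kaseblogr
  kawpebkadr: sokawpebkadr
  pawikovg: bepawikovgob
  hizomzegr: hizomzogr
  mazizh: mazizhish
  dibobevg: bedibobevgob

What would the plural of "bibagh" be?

bibogh

hizomzegr and kawpebkadr both end in -r yet inflect differently (hizomzogr, sokawpebkadr), so the final letter is not what conditions the rule; the second-to-last letter is.
"bibagh" has second-to-last letter 'g'. The stems whose second-to-last letter is 'g' (hizomzegr → hizomzogr, kaseblagr → kaseblogr) change the last vowel to 'o'.
So bibagh → bibogh.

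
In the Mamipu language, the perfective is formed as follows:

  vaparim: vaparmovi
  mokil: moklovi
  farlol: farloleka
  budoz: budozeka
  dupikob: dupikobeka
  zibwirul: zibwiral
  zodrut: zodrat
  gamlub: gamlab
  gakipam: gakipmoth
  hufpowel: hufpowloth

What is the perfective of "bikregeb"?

bikregboth

mokil and farlol both end in -l yet inflect differently (moklovi, farloleka), so the final letter is not what conditions the rule; the last vowel is.
"bikregeb" has last vowel 'e'. The one such stem in the data (hufpowel → hufpowloth) deletes the last vowel and adds -oth (as does gakipam), so the same rule applies.
The other patterns: stems whose last vowel is 'i' delete the last vowel and add -ovi; stems whose last vowel is 'o' add -eka; stems whose last vowel is 'u' change the last vowel to 'a'.
So bikregeb → bikregboth.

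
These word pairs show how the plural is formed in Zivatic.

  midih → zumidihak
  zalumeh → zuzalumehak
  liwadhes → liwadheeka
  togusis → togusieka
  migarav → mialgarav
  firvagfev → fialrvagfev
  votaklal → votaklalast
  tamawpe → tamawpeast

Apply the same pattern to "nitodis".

"nitodis" ends in -s. The stems ending in -s (liwadhes → liwadheeka, togusis → togusieka) drop the final letter and add -eka.
So nitodis → nitodieka.

nitodieka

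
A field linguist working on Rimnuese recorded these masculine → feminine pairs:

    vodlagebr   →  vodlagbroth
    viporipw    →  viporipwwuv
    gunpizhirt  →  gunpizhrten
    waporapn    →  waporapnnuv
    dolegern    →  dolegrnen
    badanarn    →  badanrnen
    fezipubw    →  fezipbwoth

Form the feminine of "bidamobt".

bidambtoth

fezipubw and viporipw both end in -w yet inflect differently (fezipbwoth, viporipwwuv), so the final letter is not what conditions the rule; the second-to-last letter is.
"bidamobt" has second-to-last letter 'b'. The stems whose second-to-last letter is 'b' (fezipubw → fezipbwoth, vodlagebr → vodlagbroth) delete the last vowel and add -oth.
So bidamobt → bidambtoth.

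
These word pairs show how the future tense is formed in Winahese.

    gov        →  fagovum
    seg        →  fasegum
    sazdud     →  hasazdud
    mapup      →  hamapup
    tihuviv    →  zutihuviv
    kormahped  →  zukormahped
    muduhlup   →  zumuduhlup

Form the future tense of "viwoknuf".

gov and tihuviv both end in -v yet inflect differently (fagovum, zutihuviv), so the final letter is not what conditions the rule; the number of vowels is.
"viwoknuf" has 3 vowels. The stems with 3 vowels (tihuviv → zutihuviv, kormahped → zukormahped, muduhlup → zumuduhlup) add the prefix zu-.
So viwoknuf → zuviwoknuf.

zuviwoknuf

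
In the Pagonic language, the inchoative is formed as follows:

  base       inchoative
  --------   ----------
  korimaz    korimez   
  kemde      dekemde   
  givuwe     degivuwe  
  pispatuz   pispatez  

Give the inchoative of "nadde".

denadde

kemde and korimaz both begin with k- yet inflect differently (dekemde, korimez), so the first letter is not what conditions the rule; whether the stem ends in a vowel or a consonant is.
"nadde" ends in a vowel. The stems ending in a vowel (kemde → dekemde, givuwe → degivuwe) add the prefix de-.
So nadde → denadde.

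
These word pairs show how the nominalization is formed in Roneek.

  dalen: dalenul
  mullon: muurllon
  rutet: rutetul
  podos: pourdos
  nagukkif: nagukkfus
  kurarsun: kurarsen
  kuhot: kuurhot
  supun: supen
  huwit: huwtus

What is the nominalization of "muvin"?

muvnus

huwit and rutet both end in -t yet inflect differently (huwtus, rutetul), so the final letter is not what conditions the rule; the last vowel is.
"muvin" has last vowel 'i'. The stems whose last vowel is 'i' (huwit → huwtus, nagukkif → nagukkfus) delete the last vowel and add -us.
The other patterns: stems whose last vowel is 'e' add -ul; stems whose last vowel is 'u' change the last vowel to 'e'; stems whose last vowel is 'o' insert -ur- after the first vowel.
So muvin → muvnus.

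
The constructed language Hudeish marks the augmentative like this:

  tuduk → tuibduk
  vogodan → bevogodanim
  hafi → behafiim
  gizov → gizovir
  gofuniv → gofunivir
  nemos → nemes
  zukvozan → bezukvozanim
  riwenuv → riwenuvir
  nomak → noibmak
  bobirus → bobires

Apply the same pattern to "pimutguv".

pimutguvir

riwenuv and tuduk both have last vowel 'u' yet inflect differently (riwenuvir, tuibduk), so the last vowel is not what conditions the rule; the final letter is.
"pimutguv" ends in -v. The stems ending in -v (gizov → gizovir, riwenuv → riwenuvir, gofuniv → gofunivir) add -ir.
The other patterns: stems ending in -k insert -ib- after the first vowel; stems ending in -s change the last vowel to 'e'; stems ending in -i or -n add be- … -im around the stem.
So pimutguv → pimutguvir.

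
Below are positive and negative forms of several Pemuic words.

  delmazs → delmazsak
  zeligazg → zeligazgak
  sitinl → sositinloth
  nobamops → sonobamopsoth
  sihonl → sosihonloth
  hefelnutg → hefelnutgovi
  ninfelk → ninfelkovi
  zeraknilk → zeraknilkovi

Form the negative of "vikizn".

vikiznak

"vikizn" has second-to-last letter 'z'. The stems whose second-to-last letter is 'z' (delmazs → delmazsak, zeligazg → zeligazgak) add -ak.
So vikizn → vikiznak.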